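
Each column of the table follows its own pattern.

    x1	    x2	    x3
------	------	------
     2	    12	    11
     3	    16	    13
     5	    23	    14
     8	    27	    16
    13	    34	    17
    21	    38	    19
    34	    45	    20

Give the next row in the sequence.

55  49  22

Column x1: each term is the sum of the two before it; 2, 3, 5, 8, 13, 21, 34 → 55.
Column x2 — alternating steps +4, +7, +4, +7, …: 12, 16, 23, 27, 34, 38, 45 → 49.
Column x3 — alternating steps +2, +1, +2, +1, …: 11, 13, 14, 16, 17, 19, 20 → 22.
So the next row is 55  49  22.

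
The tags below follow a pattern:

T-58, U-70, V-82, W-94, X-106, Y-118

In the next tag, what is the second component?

Letter: letters move forward 1 place in the alphabet; T, U, V, W, X, Y → Z.
For the second component, +12 each step: 58, 70, 82, 94, 106, 118 → 130.

130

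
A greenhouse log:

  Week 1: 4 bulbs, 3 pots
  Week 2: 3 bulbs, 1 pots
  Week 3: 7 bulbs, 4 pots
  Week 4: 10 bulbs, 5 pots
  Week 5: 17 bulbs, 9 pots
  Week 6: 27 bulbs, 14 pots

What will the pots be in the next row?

Pots: 3, 1, 4, 5, 9, 14 → 23 (each term is the sum of the two before it).

23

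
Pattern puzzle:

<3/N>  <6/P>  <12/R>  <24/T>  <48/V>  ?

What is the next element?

<96/X>

First coordinate: 3, 6, 12, 24, 48 → 96 (×2 each step).
Letter: N, P, R, T, V → X (letters move forward 2 places in the alphabet).
So the next element is <96/X>.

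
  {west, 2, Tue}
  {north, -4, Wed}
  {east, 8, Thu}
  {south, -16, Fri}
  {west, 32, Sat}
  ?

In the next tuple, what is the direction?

north

Direction: repeats west → north → east → south; west, north, east, south, west → north.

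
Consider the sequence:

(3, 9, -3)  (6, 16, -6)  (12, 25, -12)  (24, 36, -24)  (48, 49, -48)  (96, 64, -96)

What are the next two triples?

First part: 3, 6, 12, 24, 48, 96 → 192 → 384 (×2 each step).
For the second part, perfect squares: 3², 4², 5², …: 9, 16, 25, 36, 49, 64 → 81 → 100.
For the third part, always the negative of the first part: -3, -6, -12, -24, -48, -96 → -192 → -384.
So the next two triples are (192, 81, -192) and (384, 100, -384).

(192, 81, -192), (384, 100, -384)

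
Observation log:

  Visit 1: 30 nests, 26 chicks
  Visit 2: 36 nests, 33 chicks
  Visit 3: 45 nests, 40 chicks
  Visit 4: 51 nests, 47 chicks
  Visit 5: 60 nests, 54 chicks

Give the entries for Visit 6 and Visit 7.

Nests goes 30, 36, 45, 51, 60 → 66 → 75 (alternating steps +6, +9, +6, +9, …).
Chicks goes 26, 33, 40, 47, 54 → 61 → 68 (+7 each step).
Putting the parts together: 66 nests, 61 chicks and then 75 nests, 68 chicks.

66 nests, 61 chicks; 75 nests, 68 chicks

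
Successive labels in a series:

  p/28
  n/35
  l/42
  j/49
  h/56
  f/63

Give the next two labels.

Letter: letters move back 2 places in the alphabet, so p, n, l, j, h, f → d → b.
Second component — +7 each step: 28, 35, 42, 49, 56, 63 → 70 → 77.
Putting the parts together: d/70 and then b/77.

d/70 then b/77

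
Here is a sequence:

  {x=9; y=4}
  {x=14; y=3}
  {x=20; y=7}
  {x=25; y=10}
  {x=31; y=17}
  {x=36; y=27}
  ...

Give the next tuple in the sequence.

{x=42; y=44}

X: alternating steps +5, +6, +5, +6, …; 9, 14, 20, 25, 31, 36 → 42.
Y — each term is the sum of the two before it: 4, 3, 7, 10, 17, 27 → 44.
Putting it together: {x=42; y=44}.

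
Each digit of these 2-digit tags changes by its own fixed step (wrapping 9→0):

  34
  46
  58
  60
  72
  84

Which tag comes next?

First digit goes 3, 4, 5, 6, 7, 8 → 9 (+1 each step, mod 10).
For the second digit, +2 each step, mod 10: 4, 6, 8, 0, 2, 4 → 6.
Combining the parts gives 96.

96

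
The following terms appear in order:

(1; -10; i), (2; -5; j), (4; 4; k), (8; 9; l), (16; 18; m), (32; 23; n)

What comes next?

(64; 32; o)

For the first part, ×2 each step: 1, 2, 4, 8, 16, 32 → 64.
Second part: alternating steps +5, +9, +5, +9, …; -10, -5, 4, 9, 18, 23 → 32.
Letter — letters move forward 1 place in the alphabet: i, j, k, l, m, n → o.
So the next term is (64; 32; o).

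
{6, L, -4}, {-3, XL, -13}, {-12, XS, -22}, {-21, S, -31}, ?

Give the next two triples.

First slot goes 6, -3, -12, -21 → -30 → -39 (−9 each step).
Size: runs through clothing sizes XS→XL, so L, XL, XS, S → M → L.
Third slot: always 10 less than the first slot; -4, -13, -22, -31 → -40 → -49.
So the next two triples are {-30, M, -40} and {-39, L, -49}.

{-30, M, -40}, {-39, L, -49}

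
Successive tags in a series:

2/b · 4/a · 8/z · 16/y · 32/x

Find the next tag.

First component: ×2 each step; 2, 4, 8, 16, 32 → 64.
Letter: letters move back 1 place in the alphabet, wrapping A→Z, so b, a, z, y, x → w.
Putting it together: 64/w.

64/w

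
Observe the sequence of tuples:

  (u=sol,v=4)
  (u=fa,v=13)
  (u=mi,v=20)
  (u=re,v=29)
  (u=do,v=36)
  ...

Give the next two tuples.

U goes sol, fa, mi, re, do → ti → la (runs backward through the solfège scale do→ti).
V: alternating steps +9, +7, +9, +7, …; 4, 13, 20, 29, 36 → 45 → 52.
So the next two tuples are (u=ti,v=45) and (u=la,v=52).

(u=ti,v=45), (u=la,v=52)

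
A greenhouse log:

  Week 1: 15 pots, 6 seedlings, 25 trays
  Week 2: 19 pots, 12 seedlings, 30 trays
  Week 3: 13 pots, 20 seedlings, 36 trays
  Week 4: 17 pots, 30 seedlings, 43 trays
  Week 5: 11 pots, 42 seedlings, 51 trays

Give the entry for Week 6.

Pots goes 15, 19, 13, 17, 11 → 15 (alternating steps +4, −6, +4, −6, …).
Seedlings: 6, 12, 20, 30, 42 → 56 (differences are 6, 8, 10, … (increasing by 2 each time)).
Trays: differences are 5, 6, 7, … (increasing by 1 each time), so 25, 30, 36, 43, 51 → 60.
Putting it together: 15 pots, 56 seedlings, 60 trays.

15 pots, 56 seedlings, 60 trays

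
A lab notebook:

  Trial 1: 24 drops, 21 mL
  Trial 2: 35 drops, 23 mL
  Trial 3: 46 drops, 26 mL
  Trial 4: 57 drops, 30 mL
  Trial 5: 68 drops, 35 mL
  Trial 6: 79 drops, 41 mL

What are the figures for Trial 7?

90 drops, 48 mL

Drops goes 24, 35, 46, 57, 68, 79 → 90 (+11 each step).
ML: differences are 2, 3, 4, … (increasing by 1 each time); 21, 23, 26, 30, 35, 41 → 48.
So the next record is 90 drops, 48 mL.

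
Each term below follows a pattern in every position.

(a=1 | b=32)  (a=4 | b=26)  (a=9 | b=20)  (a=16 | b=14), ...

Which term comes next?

(a=25 | b=8)

A — perfect squares: 1², 2², 3², …: 1, 4, 9, 16 → 25.
B: −6 each step, so 32, 26, 20, 14 → 8.
Putting it together: (a=25 | b=8).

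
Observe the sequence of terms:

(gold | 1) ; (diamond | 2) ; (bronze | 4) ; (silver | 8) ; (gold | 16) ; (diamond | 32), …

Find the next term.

(bronze | 64)

Rank — repeats gold → diamond → bronze → silver: gold, diamond, bronze, silver, gold, diamond → bronze.
Second part — ×2 each step: 1, 2, 4, 8, 16, 32 → 64.
So the next term is (bronze | 64).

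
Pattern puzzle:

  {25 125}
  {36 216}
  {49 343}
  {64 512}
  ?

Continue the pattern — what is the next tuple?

{81 729}

First part: perfect squares: 5², 6², 7², …; 25, 36, 49, 64 → 81.
Second part goes 125, 216, 343, 512 → 729 (perfect cubes: 5³, 6³, 7³, …).
Combining the parts gives {81 729}.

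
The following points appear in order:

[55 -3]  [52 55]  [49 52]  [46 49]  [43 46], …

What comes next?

For the first coordinate, −3 each step: 55, 52, 49, 46, 43 → 40.
Second coordinate — always the previous value of the first coordinate: -3, 55, 52, 49, 46 → 43.
Combining the parts gives [40 43].

[40 43]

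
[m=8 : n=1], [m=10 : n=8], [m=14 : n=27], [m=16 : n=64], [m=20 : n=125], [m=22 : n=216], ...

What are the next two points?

[m=26 : n=343], [m=28 : n=512]

M goes 8, 10, 14, 16, 20, 22 → 26 → 28 (alternating steps +2, +4, +2, +4, …).
N goes 1, 8, 27, 64, 125, 216 → 343 → 512 (perfect cubes: 1³, 2³, 3³, …).
Putting the parts together: [m=26 : n=343] and then [m=28 : n=512].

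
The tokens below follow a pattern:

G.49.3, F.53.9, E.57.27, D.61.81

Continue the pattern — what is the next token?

C.65.243

Letter: letters move back 1 place in the alphabet; G, F, E, D → C.
Second component: +4 each step; 49, 53, 57, 61 → 65.
Third component: 3, 9, 27, 81 → 243 (×3 each step).
Combining the parts gives C.65.243.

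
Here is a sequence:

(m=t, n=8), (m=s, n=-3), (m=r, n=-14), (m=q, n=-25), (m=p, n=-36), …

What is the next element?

(m=o, n=-47)

M: letters move back 1 place in the alphabet; t, s, r, q, p → o.
N: −11 each step; 8, -3, -14, -25, -36 → -47.
Putting it together: (m=o, n=-47).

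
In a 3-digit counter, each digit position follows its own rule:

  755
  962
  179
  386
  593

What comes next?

For the first digit, +2 each step, mod 10: 7, 9, 1, 3, 5 → 7.
Second digit — +1 each step, mod 10: 5, 6, 7, 8, 9 → 0.
Third digit goes 5, 2, 9, 6, 3 → 0 (−3 each step, mod 10).
Combining the parts gives 700.

700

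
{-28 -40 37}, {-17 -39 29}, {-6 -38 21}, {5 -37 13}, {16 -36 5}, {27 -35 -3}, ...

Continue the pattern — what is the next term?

For the first coordinate, +11 each step: -28, -17, -6, 5, 16, 27 → 38.
Second coordinate — +1 each step: -40, -39, -38, -37, -36, -35 → -34.
Third coordinate — −8 each step: 37, 29, 21, 13, 5, -3 → -11.
So the next term is {38 -34 -11}.

{38 -34 -11}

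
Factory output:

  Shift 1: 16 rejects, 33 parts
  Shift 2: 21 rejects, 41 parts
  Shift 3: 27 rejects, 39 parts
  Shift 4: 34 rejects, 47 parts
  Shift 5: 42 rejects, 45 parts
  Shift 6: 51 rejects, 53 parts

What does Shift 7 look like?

Rejects: 16, 21, 27, 34, 42, 51 → 61 (differences are 5, 6, 7, … (increasing by 1 each time)).
Parts goes 33, 41, 39, 47, 45, 53 → 51 (alternating steps +8, −2, +8, −2, …).
So the next record is 61 rejects, 51 parts.

61 rejects, 51 parts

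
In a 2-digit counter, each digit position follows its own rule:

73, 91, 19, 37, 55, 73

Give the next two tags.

First digit goes 7, 9, 1, 3, 5, 7 → 9 → 1 (+2 each step, mod 10).
Second digit: 3, 1, 9, 7, 5, 3 → 1 → 9 (−2 each step, mod 10).
Putting the parts together: 91 and then 19.

91, 19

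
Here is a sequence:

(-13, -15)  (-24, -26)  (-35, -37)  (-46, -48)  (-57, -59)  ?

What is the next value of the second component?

First component: -13, -24, -35, -46, -57 → -68 (−11 each step).
Second component: -15, -26, -37, -48, -59 → -70 (always 2 less than the first component).

-70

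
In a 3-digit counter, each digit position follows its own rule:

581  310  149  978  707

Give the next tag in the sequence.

536

First digit — −2 each step, mod 10: 5, 3, 1, 9, 7 → 5.
Second digit: +3 each step, mod 10; 8, 1, 4, 7, 0 → 3.
Third digit: 1, 0, 9, 8, 7 → 6 (−1 each step, mod 10).
So the next tag is 536.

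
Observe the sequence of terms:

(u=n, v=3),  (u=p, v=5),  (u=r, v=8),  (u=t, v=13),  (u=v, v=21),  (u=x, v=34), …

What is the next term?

U goes n, p, r, t, v, x → z (letters move forward 2 places in the alphabet).
For the v, each term is the sum of the two before it: 3, 5, 8, 13, 21, 34 → 55.
So the next term is (u=z, v=55).

(u=z, v=55)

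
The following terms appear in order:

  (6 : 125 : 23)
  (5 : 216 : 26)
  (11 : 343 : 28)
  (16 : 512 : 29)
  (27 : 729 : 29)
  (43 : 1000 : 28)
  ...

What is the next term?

First slot: each term is the sum of the two before it; 6, 5, 11, 16, 27, 43 → 70.
Second slot goes 125, 216, 343, 512, 729, 1000 → 1331 (perfect cubes: 5³, 6³, 7³, …).
Third slot: 23, 26, 28, 29, 29, 28 → 26 (differences are 3, 2, 1, … (decreasing by 1 each time)).
So the next term is (70 : 1331 : 26).

(70 : 1331 : 26)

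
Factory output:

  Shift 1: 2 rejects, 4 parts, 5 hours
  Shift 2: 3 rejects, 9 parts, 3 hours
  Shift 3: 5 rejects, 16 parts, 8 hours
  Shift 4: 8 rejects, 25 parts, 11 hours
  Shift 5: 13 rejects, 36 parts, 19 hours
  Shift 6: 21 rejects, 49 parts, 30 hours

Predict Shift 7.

For the rejects, each term is the sum of the two before it: 2, 3, 5, 8, 13, 21 → 34.
For the parts, perfect squares: 2², 3², 4², …: 4, 9, 16, 25, 36, 49 → 64.
Hours: 5, 3, 8, 11, 19, 30 → 49 (each term is the sum of the two before it).
Putting it together: 34 rejects, 64 parts, 49 hours.

34 rejects, 64 parts, 49 hours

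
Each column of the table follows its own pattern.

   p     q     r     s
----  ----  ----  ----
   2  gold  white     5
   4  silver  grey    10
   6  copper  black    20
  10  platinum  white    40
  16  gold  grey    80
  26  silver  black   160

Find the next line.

42  copper  white  320

Column p: each term is the sum of the two before it; 2, 4, 6, 10, 16, 26 → 42.
Column q: repeats gold → silver → copper → platinum; gold, silver, copper, platinum, gold, silver → copper.
Column r: white, grey, black, white, grey, black → white (repeats white → grey → black).
Column s: 5, 10, 20, 40, 80, 160 → 320 (×2 each step).
So the next line is 42  copper  white  320.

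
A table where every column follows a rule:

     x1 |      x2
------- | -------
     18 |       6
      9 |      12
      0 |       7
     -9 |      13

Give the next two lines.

Column x1: −9 each step, so 18, 9, 0, -9 → -18 → -27.
Column x2: alternating steps +6, −5, +6, −5, …; 6, 12, 7, 13 → 8 → 14.
Putting the parts together: -18  8 and then -27  14.

-18  8; -27  14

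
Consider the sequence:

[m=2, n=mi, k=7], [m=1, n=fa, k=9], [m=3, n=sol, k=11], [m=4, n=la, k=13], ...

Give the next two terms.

[m=7, n=ti, k=15], [m=11, n=do, k=17]

For the m, each term is the sum of the two before it: 2, 1, 3, 4 → 7 → 11.
N: runs through the solfège scale do→ti, so mi, fa, sol, la → ti → do.
K: +2 each step; 7, 9, 11, 13 → 15 → 17.
Putting the parts together: [m=7, n=ti, k=15] and then [m=11, n=do, k=17].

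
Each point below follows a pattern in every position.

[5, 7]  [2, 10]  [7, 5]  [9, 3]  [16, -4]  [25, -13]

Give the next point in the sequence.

First part: each term is the sum of the two before it; 5, 2, 7, 9, 16, 25 → 41.
For the second part, together with the first part always sums to 12: 7, 10, 5, 3, -4, -13 → -29.
Putting it together: [41, -29].

[41, -29]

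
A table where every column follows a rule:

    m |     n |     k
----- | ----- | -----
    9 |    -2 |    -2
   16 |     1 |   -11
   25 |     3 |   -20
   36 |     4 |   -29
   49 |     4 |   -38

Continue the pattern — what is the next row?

Column m — perfect squares: 3², 4², 5², …: 9, 16, 25, 36, 49 → 64.
Column n — differences are 3, 2, 1, … (decreasing by 1 each time): -2, 1, 3, 4, 4 → 3.
Column k goes -2, -11, -20, -29, -38 → -47 (−9 each step).
Combining the parts gives 64  3  -47.

64  3  -47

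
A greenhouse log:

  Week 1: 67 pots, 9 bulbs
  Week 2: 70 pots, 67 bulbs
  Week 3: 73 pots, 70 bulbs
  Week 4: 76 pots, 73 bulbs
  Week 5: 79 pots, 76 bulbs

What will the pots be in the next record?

Pots — +3 each step: 67, 70, 73, 76, 79 → 82.

82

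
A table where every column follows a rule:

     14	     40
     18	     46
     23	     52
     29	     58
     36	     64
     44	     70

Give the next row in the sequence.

First component: differences are 4, 5, 6, … (increasing by 1 each time), so 14, 18, 23, 29, 36, 44 → 53.
Second component: +6 each step; 40, 46, 52, 58, 64, 70 → 76.
So the next row is 53  76.

53  76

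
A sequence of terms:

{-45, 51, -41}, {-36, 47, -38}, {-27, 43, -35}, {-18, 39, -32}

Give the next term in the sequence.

{-9, 35, -29}

First slot goes -45, -36, -27, -18 → -9 (+9 each step).
Second slot: −4 each step, so 51, 47, 43, 39 → 35.
Third slot: +3 each step; -41, -38, -35, -32 → -29.
So the next term is {-9, 35, -29}.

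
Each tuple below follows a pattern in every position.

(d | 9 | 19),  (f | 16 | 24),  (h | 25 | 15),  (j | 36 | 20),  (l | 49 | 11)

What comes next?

Letter: letters move forward 2 places in the alphabet; d, f, h, j, l → n.
Second coordinate: perfect squares: 3², 4², 5², …, so 9, 16, 25, 36, 49 → 64.
Third coordinate — alternating steps +5, −9, +5, −9, …: 19, 24, 15, 20, 11 → 16.
Combining the parts gives (n | 64 | 16).

(n | 64 | 16)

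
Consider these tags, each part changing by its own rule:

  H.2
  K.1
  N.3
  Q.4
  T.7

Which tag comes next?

Letter: H, K, N, Q, T → W (letters move forward 3 places in the alphabet).
Second component: each term is the sum of the two before it; 2, 1, 3, 4, 7 → 11.
Combining the parts gives W.11.

W.11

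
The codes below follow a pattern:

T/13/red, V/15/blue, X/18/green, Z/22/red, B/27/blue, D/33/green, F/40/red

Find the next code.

H/48/blue

Letter goes T, V, X, Z, B, D, F → H (letters move forward 2 places in the alphabet, wrapping Z→A).
Second component: differences are 2, 3, 4, … (increasing by 1 each time), so 13, 15, 18, 22, 27, 33, 40 → 48.
Colour: repeats red → blue → green, so red, blue, green, red, blue, green, red → blue.
Combining the parts gives H/48/blue.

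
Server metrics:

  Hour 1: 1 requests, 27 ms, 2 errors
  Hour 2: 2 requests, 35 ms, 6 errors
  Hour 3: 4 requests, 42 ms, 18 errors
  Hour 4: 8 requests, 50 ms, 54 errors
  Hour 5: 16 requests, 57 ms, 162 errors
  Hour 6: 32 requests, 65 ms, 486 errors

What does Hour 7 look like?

Requests: ×2 each step; 1, 2, 4, 8, 16, 32 → 64.
Ms — alternating steps +8, +7, +8, +7, …: 27, 35, 42, 50, 57, 65 → 72.
Errors: 2, 6, 18, 54, 162, 486 → 1458 (×3 each step).
Putting it together: 64 requests, 72 ms, 1458 errors.

64 requests, 72 ms, 1458 errors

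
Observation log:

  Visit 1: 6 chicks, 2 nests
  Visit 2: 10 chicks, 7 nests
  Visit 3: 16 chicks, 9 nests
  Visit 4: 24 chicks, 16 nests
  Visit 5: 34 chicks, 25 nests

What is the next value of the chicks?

46

For the chicks, differences are 4, 6, 8, … (increasing by 2 each time): 6, 10, 16, 24, 34 → 46.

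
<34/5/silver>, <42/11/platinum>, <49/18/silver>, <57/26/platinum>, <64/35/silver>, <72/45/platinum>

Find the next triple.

First part: alternating steps +8, +7, +8, +7, …; 34, 42, 49, 57, 64, 72 → 79.
Second part: 5, 11, 18, 26, 35, 45 → 56 (differences are 6, 7, 8, … (increasing by 1 each time)).
Metal goes silver, platinum, silver, platinum, silver, platinum → silver (alternates silver ↔ platinum).
Combining the parts gives <79/56/silver>.

<79/56/silver>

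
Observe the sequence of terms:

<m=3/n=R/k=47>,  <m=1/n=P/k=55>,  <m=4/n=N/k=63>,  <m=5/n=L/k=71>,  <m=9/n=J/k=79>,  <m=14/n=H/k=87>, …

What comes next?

<m=23/n=F/k=95>

M: each term is the sum of the two before it, so 3, 1, 4, 5, 9, 14 → 23.
N: R, P, N, L, J, H → F (letters move back 2 places in the alphabet).
K — +8 each step: 47, 55, 63, 71, 79, 87 → 95.
Putting it together: <m=23/n=F/k=95>.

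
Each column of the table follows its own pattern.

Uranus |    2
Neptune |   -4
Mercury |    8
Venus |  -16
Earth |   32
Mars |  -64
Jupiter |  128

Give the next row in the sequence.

Planet: runs through the planets Mercury→Neptune; Uranus, Neptune, Mercury, Venus, Earth, Mars, Jupiter → Saturn.
Second component: 2, -4, 8, -16, 32, -64, 128 → -256 (×(-2) each step).
Putting it together: Saturn  -256.

Saturn  -256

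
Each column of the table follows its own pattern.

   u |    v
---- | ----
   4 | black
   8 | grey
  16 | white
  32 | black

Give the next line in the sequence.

Column u — ×2 each step: 4, 8, 16, 32 → 64.
Column v goes black, grey, white, black → grey (repeats black → grey → white).
Combining the parts gives 64  grey.

64  grey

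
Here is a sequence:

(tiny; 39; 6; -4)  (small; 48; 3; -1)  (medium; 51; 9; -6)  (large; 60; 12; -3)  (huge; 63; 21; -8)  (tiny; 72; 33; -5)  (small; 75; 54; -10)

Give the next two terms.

Size: tiny, small, medium, large, huge, tiny, small → medium → large (repeats tiny → small → medium → large → huge).
Second part goes 39, 48, 51, 60, 63, 72, 75 → 84 → 87 (alternating steps +9, +3, +9, +3, …).
Third part: each term is the sum of the two before it; 6, 3, 9, 12, 21, 33, 54 → 87 → 141.
For the fourth part, alternating steps +3, −5, +3, −5, …: -4, -1, -6, -3, -8, -5, -10 → -7 → -12.
Putting the parts together: (medium; 84; 87; -7) and then (large; 87; 141; -12).

(medium; 84; 87; -7), (large; 87; 141; -12)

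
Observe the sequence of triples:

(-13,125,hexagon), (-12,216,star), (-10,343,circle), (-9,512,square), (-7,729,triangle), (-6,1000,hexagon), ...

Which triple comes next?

(-4,1331,star)

First entry goes -13, -12, -10, -9, -7, -6 → -4 (alternating steps +1, +2, +1, +2, …).
Second entry goes 125, 216, 343, 512, 729, 1000 → 1331 (perfect cubes: 5³, 6³, 7³, …).
Shape: repeats hexagon → star → circle → square → triangle; hexagon, star, circle, square, triangle, hexagon → star.
Putting it together: (-4,1331,star).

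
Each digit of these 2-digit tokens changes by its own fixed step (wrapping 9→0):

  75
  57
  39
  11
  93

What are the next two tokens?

For the first digit, −2 each step, mod 10: 7, 5, 3, 1, 9 → 7 → 5.
Second digit: +2 each step, mod 10, so 5, 7, 9, 1, 3 → 5 → 7.
So the next two tokens are 75 and 57.

75, 57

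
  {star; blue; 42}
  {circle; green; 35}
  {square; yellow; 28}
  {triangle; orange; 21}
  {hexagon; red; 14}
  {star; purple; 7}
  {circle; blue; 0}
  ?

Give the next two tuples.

{square; green; -7}, {triangle; yellow; -14}

Shape — repeats star → circle → square → triangle → hexagon: star, circle, square, triangle, hexagon, star, circle → square → triangle.
Colour: repeats blue → green → yellow → orange → red → purple, so blue, green, yellow, orange, red, purple, blue → green → yellow.
Third value: −7 each step; 42, 35, 28, 21, 14, 7, 0 → -7 → -14.
So the next two tuples are {square; green; -7} and {triangle; yellow; -14}.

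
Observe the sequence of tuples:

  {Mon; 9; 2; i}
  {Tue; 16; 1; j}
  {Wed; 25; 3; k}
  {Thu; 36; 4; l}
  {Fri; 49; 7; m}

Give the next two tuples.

Day — runs through the weekdays Mon→Sun: Mon, Tue, Wed, Thu, Fri → Sat → Sun.
Second component goes 9, 16, 25, 36, 49 → 64 → 81 (perfect squares: 3², 4², 5², …).
For the third component, each term is the sum of the two before it: 2, 1, 3, 4, 7 → 11 → 18.
For the letter, letters move forward 1 place in the alphabet: i, j, k, l, m → n → o.
So the next two tuples are {Sat; 64; 11; n} and {Sun; 81; 18; o}.

{Sat; 64; 11; n}, {Sun; 81; 18; o}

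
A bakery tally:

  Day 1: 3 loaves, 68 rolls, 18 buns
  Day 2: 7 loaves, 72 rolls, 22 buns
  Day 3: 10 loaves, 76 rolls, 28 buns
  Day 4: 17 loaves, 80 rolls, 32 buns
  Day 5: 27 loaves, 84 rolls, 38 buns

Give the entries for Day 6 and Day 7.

44 loaves, 88 rolls, 42 buns; 71 loaves, 92 rolls, 48 buns

Loaves goes 3, 7, 10, 17, 27 → 44 → 71 (each term is the sum of the two before it).
Rolls goes 68, 72, 76, 80, 84 → 88 → 92 (+4 each step).
Buns: alternating steps +4, +6, +4, +6, …; 18, 22, 28, 32, 38 → 42 → 48.
So the next two rows are 44 loaves, 88 rolls, 42 buns and 71 loaves, 92 rolls, 48 buns.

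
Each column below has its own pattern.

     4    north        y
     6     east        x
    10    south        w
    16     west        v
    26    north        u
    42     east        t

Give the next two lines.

First component goes 4, 6, 10, 16, 26, 42 → 68 → 110 (each term is the sum of the two before it).
Direction — repeats north → east → south → west: north, east, south, west, north, east → south → west.
Letter: y, x, w, v, u, t → s → r (letters move back 1 place in the alphabet).
Putting the parts together: 68  south  s and then 110  west  r.

68  south  s; 110  west  r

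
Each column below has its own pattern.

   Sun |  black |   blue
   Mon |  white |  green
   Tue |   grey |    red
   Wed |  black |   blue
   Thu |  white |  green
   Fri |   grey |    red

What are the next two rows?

Sat  black  blue; Sun  white  green

Day goes Sun, Mon, Tue, Wed, Thu, Fri → Sat → Sun (runs through the weekdays Mon→Sun).
Shade goes black, white, grey, black, white, grey → black → white (repeats black → white → grey).
For the colour, repeats blue → green → red: blue, green, red, blue, green, red → blue → green.
Putting the parts together: Sat  black  blue and then Sun  white  green.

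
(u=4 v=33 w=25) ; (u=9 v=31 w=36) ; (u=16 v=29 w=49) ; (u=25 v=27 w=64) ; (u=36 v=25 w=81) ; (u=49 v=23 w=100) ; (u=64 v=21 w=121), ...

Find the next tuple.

U — perfect squares: 2², 3², 4², …: 4, 9, 16, 25, 36, 49, 64 → 81.
V: −2 each step, so 33, 31, 29, 27, 25, 23, 21 → 19.
W goes 25, 36, 49, 64, 81, 100, 121 → 144 (perfect squares: 5², 6², 7², …).
So the next tuple is (u=81 v=19 w=144).

(u=81 v=19 w=144)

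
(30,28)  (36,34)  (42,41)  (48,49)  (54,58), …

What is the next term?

First value: +6 each step; 30, 36, 42, 48, 54 → 60.
Second value: 28, 34, 41, 49, 58 → 68 (differences are 6, 7, 8, … (increasing by 1 each time)).
So the next term is (60,68).

(60,68)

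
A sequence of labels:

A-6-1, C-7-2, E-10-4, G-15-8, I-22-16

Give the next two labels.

Letter: letters move forward 2 places in the alphabet, so A, C, E, G, I → K → M.
Second component: differences are 1, 3, 5, … (increasing by 2 each time), so 6, 7, 10, 15, 22 → 31 → 42.
Third component: ×2 each step, so 1, 2, 4, 8, 16 → 32 → 64.
So the next two labels are K-31-32 and M-42-64.

K-31-32 then M-42-64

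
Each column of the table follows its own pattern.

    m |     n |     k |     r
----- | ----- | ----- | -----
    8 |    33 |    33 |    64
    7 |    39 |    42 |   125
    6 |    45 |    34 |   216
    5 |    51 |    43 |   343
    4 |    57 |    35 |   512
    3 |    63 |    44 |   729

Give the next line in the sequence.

For the column m, −1 each step: 8, 7, 6, 5, 4, 3 → 2.
Column n: +6 each step, so 33, 39, 45, 51, 57, 63 → 69.
Column k: alternating steps +9, −8, +9, −8, …, so 33, 42, 34, 43, 35, 44 → 36.
Column r: perfect cubes: 4³, 5³, 6³, …, so 64, 125, 216, 343, 512, 729 → 1000.
Putting it together: 2  69  36  1000.

2  69  36  1000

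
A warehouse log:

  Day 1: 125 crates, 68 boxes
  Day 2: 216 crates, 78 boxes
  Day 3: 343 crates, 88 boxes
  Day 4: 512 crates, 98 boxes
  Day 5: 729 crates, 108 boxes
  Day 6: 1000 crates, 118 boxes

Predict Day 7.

1331 crates, 128 boxes

Crates: 125, 216, 343, 512, 729, 1000 → 1331 (perfect cubes: 5³, 6³, 7³, …).
Boxes — +10 each step: 68, 78, 88, 98, 108, 118 → 128.
Putting it together: 1331 crates, 128 boxes.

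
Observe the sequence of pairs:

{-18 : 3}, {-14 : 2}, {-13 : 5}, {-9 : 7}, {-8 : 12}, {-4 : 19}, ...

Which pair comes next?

{-3 : 31}

First value: alternating steps +4, +1, +4, +1, …, so -18, -14, -13, -9, -8, -4 → -3.
Second value: each term is the sum of the two before it, so 3, 2, 5, 7, 12, 19 → 31.
Combining the parts gives {-3 : 31}.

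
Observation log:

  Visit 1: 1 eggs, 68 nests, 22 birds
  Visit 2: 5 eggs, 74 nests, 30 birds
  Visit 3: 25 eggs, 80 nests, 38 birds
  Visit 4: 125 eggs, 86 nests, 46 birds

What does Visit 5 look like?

625 eggs, 92 nests, 54 birds

Eggs: ×5 each step; 1, 5, 25, 125 → 625.
For the nests, +6 each step: 68, 74, 80, 86 → 92.
Birds: +8 each step, so 22, 30, 38, 46 → 54.
Combining the parts gives 625 eggs, 92 nests, 54 birds.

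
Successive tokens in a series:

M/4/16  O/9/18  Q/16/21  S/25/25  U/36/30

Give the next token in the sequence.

W/49/36

Letter — letters move forward 2 places in the alphabet: M, O, Q, S, U → W.
Second component goes 4, 9, 16, 25, 36 → 49 (perfect squares: 2², 3², 4², …).
Third component goes 16, 18, 21, 25, 30 → 36 (differences are 2, 3, 4, … (increasing by 1 each time)).
So the next token is W/49/36.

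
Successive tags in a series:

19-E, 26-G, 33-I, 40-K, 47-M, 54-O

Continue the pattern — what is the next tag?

First component: 19, 26, 33, 40, 47, 54 → 61 (+7 each step).
Letter: letters move forward 2 places in the alphabet, so E, G, I, K, M, O → Q.
Combining the parts gives 61-Q.

61-Q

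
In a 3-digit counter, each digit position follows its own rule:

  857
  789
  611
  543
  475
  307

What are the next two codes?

First digit: −1 each step, mod 10, so 8, 7, 6, 5, 4, 3 → 2 → 1.
Second digit: 5, 8, 1, 4, 7, 0 → 3 → 6 (+3 each step, mod 10).
Third digit — +2 each step, mod 10: 7, 9, 1, 3, 5, 7 → 9 → 1.
So the next two codes are 239 and 161.

239 then 161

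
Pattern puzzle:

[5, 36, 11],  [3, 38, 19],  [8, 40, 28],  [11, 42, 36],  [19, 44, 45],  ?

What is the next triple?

First part: each term is the sum of the two before it, so 5, 3, 8, 11, 19 → 30.
Second part: +2 each step; 36, 38, 40, 42, 44 → 46.
Third part: alternating steps +8, +9, +8, +9, …, so 11, 19, 28, 36, 45 → 53.
Putting it together: [30, 46, 53].

[30, 46, 53]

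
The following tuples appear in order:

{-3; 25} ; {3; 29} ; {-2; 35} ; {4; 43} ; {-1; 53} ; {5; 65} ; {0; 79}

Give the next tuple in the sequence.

{6; 95}

For the first slot, alternating steps +6, −5, +6, −5, …: -3, 3, -2, 4, -1, 5, 0 → 6.
Second slot: differences are 4, 6, 8, … (increasing by 2 each time); 25, 29, 35, 43, 53, 65, 79 → 95.
Putting it together: {6; 95}.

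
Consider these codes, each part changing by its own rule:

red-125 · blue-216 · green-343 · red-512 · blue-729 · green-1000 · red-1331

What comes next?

Colour: repeats red → blue → green, so red, blue, green, red, blue, green, red → blue.
Second component: perfect cubes: 5³, 6³, 7³, …; 125, 216, 343, 512, 729, 1000, 1331 → 1728.
So the next code is blue-1728.

blue-1728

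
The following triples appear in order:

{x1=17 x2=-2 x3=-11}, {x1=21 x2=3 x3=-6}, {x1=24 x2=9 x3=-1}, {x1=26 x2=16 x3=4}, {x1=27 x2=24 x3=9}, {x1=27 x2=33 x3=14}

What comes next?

X1: 17, 21, 24, 26, 27, 27 → 26 (differences are 4, 3, 2, … (decreasing by 1 each time)).
X2 goes -2, 3, 9, 16, 24, 33 → 43 (differences are 5, 6, 7, … (increasing by 1 each time)).
X3: +5 each step, so -11, -6, -1, 4, 9, 14 → 19.
Putting it together: {x1=26 x2=43 x3=19}.

{x1=26 x2=43 x3=19}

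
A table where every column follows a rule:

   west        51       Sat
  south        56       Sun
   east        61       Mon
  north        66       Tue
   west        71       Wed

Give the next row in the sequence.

south  76  Thu

Direction — repeats west → south → east → north: west, south, east, north, west → south.
Second component: +5 each step, so 51, 56, 61, 66, 71 → 76.
Day: runs through the weekdays Mon→Sun; Sat, Sun, Mon, Tue, Wed → Thu.
Putting it together: south  76  Thu.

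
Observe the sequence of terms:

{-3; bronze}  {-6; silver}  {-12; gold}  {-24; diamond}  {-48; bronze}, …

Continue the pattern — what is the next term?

First part goes -3, -6, -12, -24, -48 → -96 (×2 each step).
Rank goes bronze, silver, gold, diamond, bronze → silver (repeats bronze → silver → gold → diamond).
Putting it together: {-96; silver}.

{-96; silver}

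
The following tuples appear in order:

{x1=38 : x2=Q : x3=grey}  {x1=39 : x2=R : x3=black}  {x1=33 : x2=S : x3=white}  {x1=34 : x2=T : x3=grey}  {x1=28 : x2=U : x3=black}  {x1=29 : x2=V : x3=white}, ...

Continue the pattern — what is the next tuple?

{x1=23 : x2=W : x3=grey}

X1 — alternating steps +1, −6, +1, −6, …: 38, 39, 33, 34, 28, 29 → 23.
X2 — letters move forward 1 place in the alphabet: Q, R, S, T, U, V → W.
X3: repeats grey → black → white, so grey, black, white, grey, black, white → grey.
Putting it together: {x1=23 : x2=W : x3=grey}.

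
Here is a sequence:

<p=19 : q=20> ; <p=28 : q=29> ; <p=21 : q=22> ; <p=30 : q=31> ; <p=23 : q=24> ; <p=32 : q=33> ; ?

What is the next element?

<p=25 : q=26>

P: alternating steps +9, −7, +9, −7, …; 19, 28, 21, 30, 23, 32 → 25.
Q goes 20, 29, 22, 31, 24, 33 → 26 (alternating steps +9, −7, +9, −7, …).
Putting it together: <p=25 : q=26>.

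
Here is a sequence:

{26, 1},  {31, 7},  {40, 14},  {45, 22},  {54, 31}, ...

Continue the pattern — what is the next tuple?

First slot: alternating steps +5, +9, +5, +9, …, so 26, 31, 40, 45, 54 → 59.
Second slot: differences are 6, 7, 8, … (increasing by 1 each time); 1, 7, 14, 22, 31 → 41.
Combining the parts gives {59, 41}.

{59, 41}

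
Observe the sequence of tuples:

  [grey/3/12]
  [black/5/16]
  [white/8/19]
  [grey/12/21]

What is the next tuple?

Shade goes grey, black, white, grey → black (repeats grey → black → white).
Second coordinate: 3, 5, 8, 12 → 17 (differences are 2, 3, 4, … (increasing by 1 each time)).
Third coordinate: differences are 4, 3, 2, … (decreasing by 1 each time); 12, 16, 19, 21 → 22.
So the next tuple is [black/17/22].

[black/17/22]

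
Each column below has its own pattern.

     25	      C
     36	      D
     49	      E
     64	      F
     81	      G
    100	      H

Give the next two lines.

121  I; 144  J

First component: 25, 36, 49, 64, 81, 100 → 121 → 144 (perfect squares: 5², 6², 7², …).
Letter: letters move forward 1 place in the alphabet; C, D, E, F, G, H → I → J.
Putting the parts together: 121  I and then 144  J.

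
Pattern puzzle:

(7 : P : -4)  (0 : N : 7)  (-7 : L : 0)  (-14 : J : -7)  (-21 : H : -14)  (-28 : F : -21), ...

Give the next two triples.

First part — −7 each step: 7, 0, -7, -14, -21, -28 → -35 → -42.
Letter — letters move back 2 places in the alphabet: P, N, L, J, H, F → D → B.
For the third part, always the previous value of the first part: -4, 7, 0, -7, -14, -21 → -28 → -35.
Putting the parts together: (-35 : D : -28) and then (-42 : B : -35).

(-35 : D : -28), (-42 : B : -35)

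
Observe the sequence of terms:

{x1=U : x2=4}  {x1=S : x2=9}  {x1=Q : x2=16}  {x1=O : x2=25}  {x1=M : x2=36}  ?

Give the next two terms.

X1: U, S, Q, O, M → K → I (letters move back 2 places in the alphabet).
X2 goes 4, 9, 16, 25, 36 → 49 → 64 (perfect squares: 2², 3², 4², …).
Putting the parts together: {x1=K : x2=49} and then {x1=I : x2=64}.

{x1=K : x2=49}, {x1=I : x2=64}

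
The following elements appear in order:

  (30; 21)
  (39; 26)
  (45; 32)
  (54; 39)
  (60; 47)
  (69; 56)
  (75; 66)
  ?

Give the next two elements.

First slot: alternating steps +9, +6, +9, +6, …, so 30, 39, 45, 54, 60, 69, 75 → 84 → 90.
For the second slot, differences are 5, 6, 7, … (increasing by 1 each time): 21, 26, 32, 39, 47, 56, 66 → 77 → 89.
So the next two elements are (84; 77) and (90; 89).

(84; 77), (90; 89)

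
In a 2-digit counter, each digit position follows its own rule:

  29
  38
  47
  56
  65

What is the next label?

74

First digit goes 2, 3, 4, 5, 6 → 7 (+1 each step, mod 10).
Second digit: −1 each step, mod 10, so 9, 8, 7, 6, 5 → 4.
Combining the parts gives 74.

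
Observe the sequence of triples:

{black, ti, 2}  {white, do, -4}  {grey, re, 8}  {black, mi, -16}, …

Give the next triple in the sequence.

Shade: repeats black → white → grey; black, white, grey, black → white.
Note goes ti, do, re, mi → fa (runs through the solfège scale do→ti).
Third part goes 2, -4, 8, -16 → 32 (×(-2) each step).
Combining the parts gives {white, fa, 32}.

{white, fa, 32}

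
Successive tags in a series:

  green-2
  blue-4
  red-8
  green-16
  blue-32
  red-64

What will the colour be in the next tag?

green

For the colour, repeats green → blue → red: green, blue, red, green, blue, red → green.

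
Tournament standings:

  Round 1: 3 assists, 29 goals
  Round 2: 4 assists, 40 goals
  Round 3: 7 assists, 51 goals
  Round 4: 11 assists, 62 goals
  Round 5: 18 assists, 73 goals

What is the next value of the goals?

Goals goes 29, 40, 51, 62, 73 → 84 (+11 each step).

84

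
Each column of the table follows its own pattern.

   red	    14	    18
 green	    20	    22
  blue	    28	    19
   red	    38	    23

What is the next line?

green  50  20

Colour: red, green, blue, red → green (repeats red → green → blue).
Second component goes 14, 20, 28, 38 → 50 (differences are 6, 8, 10, … (increasing by 2 each time)).
Third component: alternating steps +4, −3, +4, −3, …, so 18, 22, 19, 23 → 20.
Combining the parts gives green  50  20.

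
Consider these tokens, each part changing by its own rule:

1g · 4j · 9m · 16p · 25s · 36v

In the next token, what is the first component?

49

First component: 1, 4, 9, 16, 25, 36 → 49 (perfect squares: 1², 2², 3², …).
Letter: letters move forward 3 places in the alphabet, so g, j, m, p, s, v → y.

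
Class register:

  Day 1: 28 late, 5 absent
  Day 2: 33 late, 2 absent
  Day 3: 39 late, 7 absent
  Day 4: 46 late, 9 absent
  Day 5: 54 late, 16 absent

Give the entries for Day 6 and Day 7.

63 late, 25 absent; 73 late, 41 absent

Late: 28, 33, 39, 46, 54 → 63 → 73 (differences are 5, 6, 7, … (increasing by 1 each time)).
Absent: 5, 2, 7, 9, 16 → 25 → 41 (each term is the sum of the two before it).
So the next two rows are 63 late, 25 absent and 73 late, 41 absent.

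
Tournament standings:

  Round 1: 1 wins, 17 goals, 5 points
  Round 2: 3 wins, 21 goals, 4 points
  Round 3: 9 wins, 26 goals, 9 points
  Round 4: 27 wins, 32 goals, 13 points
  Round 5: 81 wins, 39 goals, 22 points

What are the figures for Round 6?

243 wins, 47 goals, 35 points

Wins: ×3 each step, so 1, 3, 9, 27, 81 → 243.
Goals — differences are 4, 5, 6, … (increasing by 1 each time): 17, 21, 26, 32, 39 → 47.
Points — each term is the sum of the two before it: 5, 4, 9, 13, 22 → 35.
Putting it together: 243 wins, 47 goals, 35 points.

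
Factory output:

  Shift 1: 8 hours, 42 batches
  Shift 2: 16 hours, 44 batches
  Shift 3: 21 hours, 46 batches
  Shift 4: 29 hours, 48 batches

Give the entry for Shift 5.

34 hours, 50 batches

For the hours, alternating steps +8, +5, +8, +5, …: 8, 16, 21, 29 → 34.
Batches: 42, 44, 46, 48 → 50 (+2 each step).
Putting it together: 34 hours, 50 batches.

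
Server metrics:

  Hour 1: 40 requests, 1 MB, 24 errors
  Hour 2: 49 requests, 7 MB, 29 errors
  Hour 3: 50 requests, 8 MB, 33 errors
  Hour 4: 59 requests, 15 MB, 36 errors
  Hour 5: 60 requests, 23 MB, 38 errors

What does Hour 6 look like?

Requests: 40, 49, 50, 59, 60 → 69 (alternating steps +9, +1, +9, +1, …).
MB — each term is the sum of the two before it: 1, 7, 8, 15, 23 → 38.
Errors: differences are 5, 4, 3, … (decreasing by 1 each time), so 24, 29, 33, 36, 38 → 39.
Putting it together: 69 requests, 38 MB, 39 errors.

69 requests, 38 MB, 39 errors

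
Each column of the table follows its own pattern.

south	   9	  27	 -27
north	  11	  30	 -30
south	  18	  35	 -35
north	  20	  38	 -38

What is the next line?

Direction: alternates south ↔ north, so south, north, south, north → south.
Second component goes 9, 11, 18, 20 → 27 (alternating steps +2, +7, +2, +7, …).
Third component — alternating steps +3, +5, +3, +5, …: 27, 30, 35, 38 → 43.
Fourth component: always the negative of the third component, so -27, -30, -35, -38 → -43.
Putting it together: south  27  43  -43.

south  27  43  -43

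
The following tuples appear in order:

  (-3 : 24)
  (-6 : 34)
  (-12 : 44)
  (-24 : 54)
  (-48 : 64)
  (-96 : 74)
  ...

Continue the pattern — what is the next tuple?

(-192 : 84)

For the first coordinate, ×2 each step: -3, -6, -12, -24, -48, -96 → -192.
For the second coordinate, +10 each step: 24, 34, 44, 54, 64, 74 → 84.
So the next tuple is (-192 : 84).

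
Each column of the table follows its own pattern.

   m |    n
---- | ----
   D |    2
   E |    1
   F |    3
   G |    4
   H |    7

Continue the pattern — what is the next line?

I  11

Column m: D, E, F, G, H → I (letters move forward 1 place in the alphabet).
Column n: each term is the sum of the two before it; 2, 1, 3, 4, 7 → 11.
Putting it together: I  11.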